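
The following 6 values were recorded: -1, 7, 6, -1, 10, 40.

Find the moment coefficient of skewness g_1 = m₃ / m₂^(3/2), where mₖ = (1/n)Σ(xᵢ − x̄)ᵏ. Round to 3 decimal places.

x̄ = (-1 + 7 + 6 - 1 + 10 + 40) / 6 = 10.1667
deviations (xᵢ − x̄): -11.1667, -3.1667, -4.1667, -11.1667, -0.1667, 29.8333
Σ(xᵢ − x̄)² = 1166.8333 ⇒ m₂ = 1166.8333/6 = 194.47222
Σ(xᵢ − x̄)³ = 23663.5556 ⇒ m₃ = 23663.5556/6 = 3943.92593
m₂^(3/2) = 194.47222^(1.5) = 2711.97927
g_1 = m₃ / m₂^(3/2) = 3943.92593 / 2711.97927 ≈ 1.454

1.454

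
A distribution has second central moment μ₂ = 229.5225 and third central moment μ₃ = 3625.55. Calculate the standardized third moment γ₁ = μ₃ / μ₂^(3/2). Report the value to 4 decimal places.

σ = √μ₂ = √229.5225 = 15.15000
σ³ = μ₂^(3/2) = 3477.26588
γ₁ = μ₃/σ³ = 3625.55 / 3477.26588 ≈ 1.0426

1.0426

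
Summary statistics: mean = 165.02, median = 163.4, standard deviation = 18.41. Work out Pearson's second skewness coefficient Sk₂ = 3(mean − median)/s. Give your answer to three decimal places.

0.264

Sk₂ = 3(165.02 − 163.4) / 18.41 = 3 × 1.6200 / 18.41
    = 4.8600 / 18.41 ≈ 0.264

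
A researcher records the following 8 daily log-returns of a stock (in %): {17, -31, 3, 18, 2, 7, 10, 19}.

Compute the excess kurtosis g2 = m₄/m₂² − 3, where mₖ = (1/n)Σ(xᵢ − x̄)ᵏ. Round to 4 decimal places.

1.4051

x̄ = 5.6250
Σ(xᵢ − x̄)² = 1843.8750 ⇒ m₂ = 230.48438
Σ(xᵢ − x̄)⁴ = 1872114.7441 ⇒ m₄ = 234014.34302
m₂² = 53123.04712
g2 = m₄/m₂² − 3 = 4.40514 − 3 ≈ 1.4051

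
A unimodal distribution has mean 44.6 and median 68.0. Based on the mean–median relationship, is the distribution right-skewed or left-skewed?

left-skewed

mean − median = 44.6 − 68.0 = -23.4
mean < median ⇒ the longer tail is on the left ⇒ left-skewed (negatively skewed).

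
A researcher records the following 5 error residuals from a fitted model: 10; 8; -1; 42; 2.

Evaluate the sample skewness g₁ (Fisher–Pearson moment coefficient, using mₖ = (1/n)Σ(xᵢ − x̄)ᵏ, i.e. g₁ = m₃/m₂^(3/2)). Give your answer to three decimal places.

x̄ = (10 + 8 - 1 + 42 + 2) / 5 = 12.2000
deviations (xᵢ − x̄): -2.2000, -4.2000, -13.2000, 29.8000, -10.2000
Σ(xᵢ − x̄)² = 1188.8000 ⇒ m₂ = 1188.8000/5 = 237.76000
Σ(xᵢ − x̄)³ = 23017.6800 ⇒ m₃ = 23017.6800/5 = 4603.53600
m₂^(3/2) = 237.76000^(1.5) = 3666.13276
g₁ = m₃ / m₂^(3/2) = 4603.53600 / 3666.13276 ≈ 1.256

1.256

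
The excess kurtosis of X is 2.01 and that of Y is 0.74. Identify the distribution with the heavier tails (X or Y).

X

Higher excess kurtosis ⇒ heavier tails relative to the normal distribution.
2.01 vs 0.74: the larger is 2.01, so X has heavier tails.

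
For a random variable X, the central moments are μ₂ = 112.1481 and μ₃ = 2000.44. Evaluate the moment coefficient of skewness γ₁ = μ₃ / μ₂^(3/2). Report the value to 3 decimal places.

σ = √μ₂ = √112.1481 = 10.59000
σ³ = μ₂^(3/2) = 1187.64838
γ₁ = μ₃/σ³ = 2000.44 / 1187.64838 ≈ 1.684

1.684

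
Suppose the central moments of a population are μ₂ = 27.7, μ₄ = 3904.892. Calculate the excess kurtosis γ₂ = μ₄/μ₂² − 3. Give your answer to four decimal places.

2.0892

μ₂² = 27.7² = 767.29000
μ₄/μ₂² = 3904.892 / 767.29000 = 5.08920
γ₂ = 5.08920 − 3 ≈ 2.0892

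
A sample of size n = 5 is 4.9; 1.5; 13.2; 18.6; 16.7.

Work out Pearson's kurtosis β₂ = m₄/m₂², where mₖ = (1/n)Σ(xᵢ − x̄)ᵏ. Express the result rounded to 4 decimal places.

1.4042

x̄ = 10.9800
Σ(xᵢ − x̄)² = 222.5480 ⇒ m₂ = 44.50960
Σ(xᵢ − x̄)⁴ = 13909.4609 ⇒ m₄ = 2781.89218
m₂² = 1981.10449
β₂ = m₄/m₂² = 2781.89218 / 1981.10449 ≈ 1.4042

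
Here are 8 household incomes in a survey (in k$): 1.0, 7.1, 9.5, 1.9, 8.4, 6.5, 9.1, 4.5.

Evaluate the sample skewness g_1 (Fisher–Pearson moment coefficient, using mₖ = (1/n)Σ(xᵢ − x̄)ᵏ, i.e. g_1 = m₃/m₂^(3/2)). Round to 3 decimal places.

x̄ = (1.0 + 7.1 + 9.5 + 1.9 + 8.4 + 6.5 + 9.1 + 4.5) / 8 = 6.0000
deviations (xᵢ − x̄): -5.0000, 1.1000, 3.5000, -4.1000, 2.4000, 0.5000, 3.1000, -1.5000
Σ(xᵢ − x̄)² = 73.1400 ⇒ m₂ = 73.1400/8 = 9.14250
Σ(xᵢ − x̄)³ = -109.3500 ⇒ m₃ = -109.3500/8 = -13.66875
m₂^(3/2) = 9.14250^(1.5) = 27.64378
g_1 = m₃ / m₂^(3/2) = -13.66875 / 27.64378 ≈ -0.494

-0.494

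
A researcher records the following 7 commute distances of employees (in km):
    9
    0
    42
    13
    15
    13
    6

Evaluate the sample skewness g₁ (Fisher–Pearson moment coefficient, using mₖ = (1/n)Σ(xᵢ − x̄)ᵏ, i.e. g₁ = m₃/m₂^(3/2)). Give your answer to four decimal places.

x̄ = (9 + 0 + 42 + 13 + 15 + 13 + 6) / 7 = 14.0000
deviations (xᵢ − x̄): -5.0000, -14.0000, 28.0000, -1.0000, 1.0000, -1.0000, -8.0000
Σ(xᵢ − x̄)² = 1072.0000 ⇒ m₂ = 1072.0000/7 = 153.14286
Σ(xᵢ − x̄)³ = 18570.0000 ⇒ m₃ = 18570.0000/7 = 2652.85714
m₂^(3/2) = 153.14286^(1.5) = 1895.15667
g₁ = m₃ / m₂^(3/2) = 2652.85714 / 1895.15667 ≈ 1.3998

1.3998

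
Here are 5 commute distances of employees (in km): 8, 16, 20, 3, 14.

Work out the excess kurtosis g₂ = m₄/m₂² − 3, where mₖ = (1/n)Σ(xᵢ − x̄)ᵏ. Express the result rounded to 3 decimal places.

-1.257

x̄ = 12.2000
Σ(xᵢ − x̄)² = 180.8000 ⇒ m₂ = 36.16000
Σ(xᵢ − x̄)⁴ = 11395.6160 ⇒ m₄ = 2279.12320
m₂² = 1307.54560
g₂ = m₄/m₂² − 3 = 1.74305 − 3 ≈ -1.257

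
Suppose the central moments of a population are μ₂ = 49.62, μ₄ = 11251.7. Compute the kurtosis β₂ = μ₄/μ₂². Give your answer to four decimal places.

4.5699

μ₂² = 49.62² = 2462.14440
μ₄/μ₂² = 11251.7 / 2462.14440 = 4.56988
β₂ ≈ 4.5699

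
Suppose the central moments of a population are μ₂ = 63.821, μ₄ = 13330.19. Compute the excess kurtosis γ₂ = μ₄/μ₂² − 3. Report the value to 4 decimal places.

0.2727

μ₂² = 63.821² = 4073.12004
μ₄/μ₂² = 13330.19 / 4073.12004 = 3.27272
γ₂ = 3.27272 − 3 ≈ 0.2727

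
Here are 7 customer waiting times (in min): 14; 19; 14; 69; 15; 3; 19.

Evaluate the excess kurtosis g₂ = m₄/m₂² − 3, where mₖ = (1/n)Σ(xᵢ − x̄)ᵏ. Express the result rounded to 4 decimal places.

1.6478

x̄ = 21.8571
Σ(xᵢ − x̄)² = 2764.8571 ⇒ m₂ = 394.97959
Σ(xᵢ − x̄)⁴ = 5075691.5627 ⇒ m₄ = 725098.79467
m₂² = 156008.87797
g₂ = m₄/m₂² − 3 = 4.64780 − 3 ≈ 1.6478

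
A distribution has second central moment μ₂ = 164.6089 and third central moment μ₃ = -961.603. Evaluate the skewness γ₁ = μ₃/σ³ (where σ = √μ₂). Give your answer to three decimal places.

-0.455

σ = √μ₂ = √164.6089 = 12.83000
σ³ = μ₂^(3/2) = 2111.93219
γ₁ = μ₃/σ³ = -961.603 / 2111.93219 ≈ -0.455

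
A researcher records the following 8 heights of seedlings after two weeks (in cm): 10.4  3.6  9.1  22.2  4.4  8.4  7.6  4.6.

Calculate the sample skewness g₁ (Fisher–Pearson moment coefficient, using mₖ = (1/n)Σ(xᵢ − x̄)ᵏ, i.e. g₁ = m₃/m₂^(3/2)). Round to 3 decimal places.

1.535

x̄ = (10.4 + 3.6 + 9.1 + 22.2 + 4.4 + 8.4 + 7.6 + 4.6) / 8 = 8.7875
deviations (xᵢ − x̄): 1.6125, -5.1875, 0.3125, 13.4125, -4.3875, -0.3875, -1.1875, -4.1875
Σ(xᵢ − x̄)² = 247.8487 ⇒ m₂ = 247.8487/8 = 30.98109
Σ(xᵢ − x̄)³ = 2117.8493 ⇒ m₃ = 2117.8493/8 = 264.73117
m₂^(3/2) = 30.98109^(1.5) = 172.44282
g₁ = m₃ / m₂^(3/2) = 264.73117 / 172.44282 ≈ 1.535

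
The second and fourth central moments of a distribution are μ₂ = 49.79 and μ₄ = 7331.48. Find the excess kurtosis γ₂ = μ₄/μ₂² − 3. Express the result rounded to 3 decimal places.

μ₂² = 49.79² = 2479.04410
μ₄/μ₂² = 7331.48 / 2479.04410 = 2.95738
γ₂ = 2.95738 − 3 ≈ -0.043

-0.043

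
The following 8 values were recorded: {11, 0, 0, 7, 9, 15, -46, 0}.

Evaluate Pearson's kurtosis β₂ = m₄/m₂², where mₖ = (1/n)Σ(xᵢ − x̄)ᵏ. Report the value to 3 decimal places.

5.215

x̄ = -0.5000
Σ(xᵢ − x̄)² = 2590.0000 ⇒ m₂ = 323.75000
Σ(xᵢ − x̄)⁴ = 4372454.5000 ⇒ m₄ = 546556.81250
m₂² = 104814.06250
β₂ = m₄/m₂² = 546556.81250 / 104814.06250 ≈ 5.215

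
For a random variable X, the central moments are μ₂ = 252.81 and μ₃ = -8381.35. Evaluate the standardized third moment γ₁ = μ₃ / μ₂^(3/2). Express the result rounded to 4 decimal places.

-2.0851

σ = √μ₂ = √252.81 = 15.90000
σ³ = μ₂^(3/2) = 4019.67900
γ₁ = μ₃/σ³ = -8381.35 / 4019.67900 ≈ -2.0851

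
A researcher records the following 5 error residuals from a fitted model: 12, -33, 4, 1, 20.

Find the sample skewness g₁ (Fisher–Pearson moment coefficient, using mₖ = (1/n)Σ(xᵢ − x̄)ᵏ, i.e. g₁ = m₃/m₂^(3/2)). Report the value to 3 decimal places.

-1.007

x̄ = (12 - 33 + 4 + 1 + 20) / 5 = 0.8000
deviations (xᵢ − x̄): 11.2000, -33.8000, 3.2000, 0.2000, 19.2000
Σ(xᵢ − x̄)² = 1646.8000 ⇒ m₂ = 1646.8000/5 = 329.36000
Σ(xᵢ − x̄)³ = -30098.8800 ⇒ m₃ = -30098.8800/5 = -6019.77600
m₂^(3/2) = 329.36000^(1.5) = 5977.31689
g₁ = m₃ / m₂^(3/2) = -6019.77600 / 5977.31689 ≈ -1.007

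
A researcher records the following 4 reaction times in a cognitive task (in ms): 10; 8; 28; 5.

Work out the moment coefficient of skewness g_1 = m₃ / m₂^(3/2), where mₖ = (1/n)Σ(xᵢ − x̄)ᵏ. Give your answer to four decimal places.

x̄ = (10 + 8 + 28 + 5) / 4 = 12.7500
deviations (xᵢ − x̄): -2.7500, -4.7500, 15.2500, -7.7500
Σ(xᵢ − x̄)² = 322.7500 ⇒ m₂ = 322.7500/4 = 80.68750
Σ(xᵢ − x̄)³ = 2953.1250 ⇒ m₃ = 2953.1250/4 = 738.28125
m₂^(3/2) = 80.68750^(1.5) = 724.78532
g_1 = m₃ / m₂^(3/2) = 738.28125 / 724.78532 ≈ 1.0186

1.0186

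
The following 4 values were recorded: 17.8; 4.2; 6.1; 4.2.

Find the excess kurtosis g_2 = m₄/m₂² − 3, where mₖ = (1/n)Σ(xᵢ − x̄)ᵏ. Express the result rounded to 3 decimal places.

-0.721

x̄ = 8.0750
Σ(xᵢ − x̄)² = 128.5075 ⇒ m₂ = 32.12688
Σ(xᵢ − x̄)⁴ = 9410.7017 ⇒ m₄ = 2352.67543
m₂² = 1032.13610
g_2 = m₄/m₂² − 3 = 2.27942 − 3 ≈ -0.721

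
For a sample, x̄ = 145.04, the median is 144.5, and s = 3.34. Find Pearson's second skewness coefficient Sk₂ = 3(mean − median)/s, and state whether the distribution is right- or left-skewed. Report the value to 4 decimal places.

0.4850, right-skewed

Sk₂ = 3(145.04 − 144.5) / 3.34 = 3 × 0.5400 / 3.34
    = 1.6200 / 3.34 ≈ 0.4850
Sk₂ > 0 ⇒ mean > median ⇒ right-skewed (positive skew).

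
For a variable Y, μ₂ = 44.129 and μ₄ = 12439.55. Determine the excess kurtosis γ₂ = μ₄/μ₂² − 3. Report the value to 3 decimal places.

3.388

μ₂² = 44.129² = 1947.36864
μ₄/μ₂² = 12439.55 / 1947.36864 = 6.38788
γ₂ = 6.38788 − 3 ≈ 3.388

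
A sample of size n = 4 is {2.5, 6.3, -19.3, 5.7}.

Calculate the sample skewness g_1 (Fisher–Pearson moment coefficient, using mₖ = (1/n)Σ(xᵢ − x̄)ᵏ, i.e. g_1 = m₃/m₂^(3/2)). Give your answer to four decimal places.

-1.0921

x̄ = (2.5 + 6.3 - 19.3 + 5.7) / 4 = -1.2000
deviations (xᵢ − x̄): 3.7000, 7.5000, -18.1000, 6.9000
Σ(xᵢ − x̄)² = 445.1600 ⇒ m₂ = 445.1600/4 = 111.29000
Σ(xᵢ − x̄)³ = -5128.7040 ⇒ m₃ = -5128.7040/4 = -1282.17600
m₂^(3/2) = 111.29000^(1.5) = 1174.04357
g_1 = m₃ / m₂^(3/2) = -1282.17600 / 1174.04357 ≈ -1.0921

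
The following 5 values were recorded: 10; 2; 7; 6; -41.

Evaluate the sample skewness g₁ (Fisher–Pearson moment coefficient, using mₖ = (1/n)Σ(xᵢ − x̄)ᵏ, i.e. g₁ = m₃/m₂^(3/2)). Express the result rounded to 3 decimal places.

-1.434

x̄ = (10 + 2 + 7 + 6 - 41) / 5 = -3.2000
deviations (xᵢ − x̄): 13.2000, 5.2000, 10.2000, 9.2000, -37.8000
Σ(xᵢ − x̄)² = 1818.8000 ⇒ m₂ = 1818.8000/5 = 363.76000
Σ(xᵢ − x̄)³ = -49729.6800 ⇒ m₃ = -49729.6800/5 = -9945.93600
m₂^(3/2) = 363.76000^(1.5) = 6937.81016
g₁ = m₃ / m₂^(3/2) = -9945.93600 / 6937.81016 ≈ -1.434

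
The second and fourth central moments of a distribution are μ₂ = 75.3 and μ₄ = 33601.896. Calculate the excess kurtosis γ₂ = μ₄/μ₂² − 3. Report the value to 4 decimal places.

2.9262

μ₂² = 75.3² = 5670.09000
μ₄/μ₂² = 33601.896 / 5670.09000 = 5.92617
γ₂ = 5.92617 − 3 ≈ 2.9262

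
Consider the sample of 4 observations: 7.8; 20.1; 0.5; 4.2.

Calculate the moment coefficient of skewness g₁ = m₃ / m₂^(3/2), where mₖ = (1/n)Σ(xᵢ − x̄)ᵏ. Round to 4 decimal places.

0.7487

x̄ = (7.8 + 20.1 + 0.5 + 4.2) / 4 = 8.1500
deviations (xᵢ − x̄): -0.3500, 11.9500, -7.6500, -3.9500
Σ(xᵢ − x̄)² = 217.0500 ⇒ m₂ = 217.0500/4 = 54.26250
Σ(xᵢ − x̄)³ = 1197.1200 ⇒ m₃ = 1197.1200/4 = 299.28000
m₂^(3/2) = 54.26250^(1.5) = 399.71431
g₁ = m₃ / m₂^(3/2) = 299.28000 / 399.71431 ≈ 0.7487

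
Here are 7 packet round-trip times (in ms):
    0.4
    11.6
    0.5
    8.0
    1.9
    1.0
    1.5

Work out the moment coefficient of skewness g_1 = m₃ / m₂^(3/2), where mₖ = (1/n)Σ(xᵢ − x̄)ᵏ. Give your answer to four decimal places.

1.0793

x̄ = (0.4 + 11.6 + 0.5 + 8.0 + 1.9 + 1.0 + 1.5) / 7 = 3.5571
deviations (xᵢ − x̄): -3.1571, 8.0429, -3.0571, 4.4429, -1.6571, -2.5571, -2.0571
Σ(xᵢ − x̄)² = 117.2571 ⇒ m₂ = 117.2571/7 = 16.75102
Σ(xᵢ − x̄)³ = 517.9515 ⇒ m₃ = 517.9515/7 = 73.99307
m₂^(3/2) = 16.75102^(1.5) = 68.55859
g_1 = m₃ / m₂^(3/2) = 73.99307 / 68.55859 ≈ 1.0793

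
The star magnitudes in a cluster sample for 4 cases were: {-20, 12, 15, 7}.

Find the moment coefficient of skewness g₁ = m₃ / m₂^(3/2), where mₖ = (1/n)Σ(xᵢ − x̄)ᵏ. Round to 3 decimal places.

-1.013

x̄ = (-20 + 12 + 15 + 7) / 4 = 3.5000
deviations (xᵢ − x̄): -23.5000, 8.5000, 11.5000, 3.5000
Σ(xᵢ − x̄)² = 769.0000 ⇒ m₂ = 769.0000/4 = 192.25000
Σ(xᵢ − x̄)³ = -10800.0000 ⇒ m₃ = -10800.0000/4 = -2700.00000
m₂^(3/2) = 192.25000^(1.5) = 2665.62788
g₁ = m₃ / m₂^(3/2) = -2700.00000 / 2665.62788 ≈ -1.013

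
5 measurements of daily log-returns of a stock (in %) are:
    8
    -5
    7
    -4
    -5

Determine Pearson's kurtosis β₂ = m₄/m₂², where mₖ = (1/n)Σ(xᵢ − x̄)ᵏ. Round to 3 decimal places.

1.191

x̄ = 0.2000
Σ(xᵢ − x̄)² = 178.8000 ⇒ m₂ = 35.76000
Σ(xᵢ − x̄)⁴ = 7613.1360 ⇒ m₄ = 1522.62720
m₂² = 1278.77760
β₂ = m₄/m₂² = 1522.62720 / 1278.77760 ≈ 1.191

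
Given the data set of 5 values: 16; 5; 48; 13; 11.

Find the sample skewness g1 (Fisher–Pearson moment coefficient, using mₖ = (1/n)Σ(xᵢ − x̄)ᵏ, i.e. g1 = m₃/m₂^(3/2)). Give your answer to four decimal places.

x̄ = (16 + 5 + 48 + 13 + 11) / 5 = 18.6000
deviations (xᵢ − x̄): -2.6000, -13.6000, 29.4000, -5.6000, -7.6000
Σ(xᵢ − x̄)² = 1145.2000 ⇒ m₂ = 1145.2000/5 = 229.04000
Σ(xᵢ − x̄)³ = 22264.5600 ⇒ m₃ = 22264.5600/5 = 4452.91200
m₂^(3/2) = 229.04000^(1.5) = 3466.30683
g1 = m₃ / m₂^(3/2) = 4452.91200 / 3466.30683 ≈ 1.2846

1.2846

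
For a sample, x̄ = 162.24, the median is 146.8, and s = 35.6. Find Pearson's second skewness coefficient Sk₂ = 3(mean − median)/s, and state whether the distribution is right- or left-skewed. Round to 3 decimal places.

Sk₂ = 3(162.24 − 146.8) / 35.6 = 3 × 15.4400 / 35.6
    = 46.3200 / 35.6 ≈ 1.301
Sk₂ > 0 ⇒ mean > median ⇒ right-skewed (positive skew).

1.301, right-skewed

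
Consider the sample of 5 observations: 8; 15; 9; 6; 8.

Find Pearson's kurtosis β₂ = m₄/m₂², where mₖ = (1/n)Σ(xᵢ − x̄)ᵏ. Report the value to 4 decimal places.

x̄ = 9.2000
Σ(xᵢ − x̄)² = 46.8000 ⇒ m₂ = 9.36000
Σ(xᵢ − x̄)⁴ = 1240.6560 ⇒ m₄ = 248.13120
m₂² = 87.60960
β₂ = m₄/m₂² = 248.13120 / 87.60960 ≈ 2.8322

2.8322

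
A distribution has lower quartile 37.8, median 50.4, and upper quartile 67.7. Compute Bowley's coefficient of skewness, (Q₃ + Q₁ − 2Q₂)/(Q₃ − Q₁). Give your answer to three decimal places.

0.157

numerator: Q₃ + Q₁ − 2Q₂ = 67.7 + 37.8 − 2×50.4 = 4.7000
denominator: Q₃ − Q₁ = 67.7 − 37.8 = 29.9000
Bowley skewness = 4.7000 / 29.9000 ≈ 0.157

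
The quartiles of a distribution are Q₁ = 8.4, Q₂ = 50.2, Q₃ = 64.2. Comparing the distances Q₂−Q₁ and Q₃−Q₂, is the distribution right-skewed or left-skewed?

Q₂ − Q₁ = 41.8;  Q₃ − Q₂ = 14.0
Q₂ − Q₁ > Q₃ − Q₂ ⇒ the lower half is more spread out ⇒ left-skewed.

left-skewed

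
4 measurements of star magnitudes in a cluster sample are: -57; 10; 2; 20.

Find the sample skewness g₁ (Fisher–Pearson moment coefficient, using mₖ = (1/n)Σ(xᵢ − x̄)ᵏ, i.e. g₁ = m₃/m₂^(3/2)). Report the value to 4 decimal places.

-0.9992

x̄ = (-57 + 10 + 2 + 20) / 4 = -6.2500
deviations (xᵢ − x̄): -50.7500, 16.2500, 8.2500, 26.2500
Σ(xᵢ − x̄)² = 3596.7500 ⇒ m₂ = 3596.7500/4 = 899.18750
Σ(xᵢ − x̄)³ = -107769.3750 ⇒ m₃ = -107769.3750/4 = -26942.34375
m₂^(3/2) = 899.18750^(1.5) = 26963.44575
g₁ = m₃ / m₂^(3/2) = -26942.34375 / 26963.44575 ≈ -0.9992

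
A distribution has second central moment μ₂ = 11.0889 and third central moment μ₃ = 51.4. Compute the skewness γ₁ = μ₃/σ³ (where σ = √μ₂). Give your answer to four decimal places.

1.3920

σ = √μ₂ = √11.0889 = 3.33000
σ³ = μ₂^(3/2) = 36.92604
γ₁ = μ₃/σ³ = 51.4 / 36.92604 ≈ 1.3920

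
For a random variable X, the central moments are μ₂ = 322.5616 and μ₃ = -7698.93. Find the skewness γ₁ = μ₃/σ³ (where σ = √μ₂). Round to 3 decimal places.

σ = √μ₂ = √322.5616 = 17.96000
σ³ = μ₂^(3/2) = 5793.20634
γ₁ = μ₃/σ³ = -7698.93 / 5793.20634 ≈ -1.329

-1.329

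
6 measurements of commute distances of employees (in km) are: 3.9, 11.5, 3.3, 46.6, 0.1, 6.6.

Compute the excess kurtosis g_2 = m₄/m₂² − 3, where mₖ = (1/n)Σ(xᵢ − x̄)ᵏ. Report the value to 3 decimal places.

x̄ = 12.0000
Σ(xᵢ − x̄)² = 1509.4800 ⇒ m₂ = 251.58000
Σ(xᵢ − x̄)⁴ = 1464129.4740 ⇒ m₄ = 244021.57900
m₂² = 63292.49640
g_2 = m₄/m₂² − 3 = 3.85546 − 3 ≈ 0.855

0.855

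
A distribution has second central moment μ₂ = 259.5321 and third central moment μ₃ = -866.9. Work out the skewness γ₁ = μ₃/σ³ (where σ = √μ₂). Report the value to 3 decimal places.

σ = √μ₂ = √259.5321 = 16.11000
σ³ = μ₂^(3/2) = 4181.06213
γ₁ = μ₃/σ³ = -866.9 / 4181.06213 ≈ -0.207

-0.207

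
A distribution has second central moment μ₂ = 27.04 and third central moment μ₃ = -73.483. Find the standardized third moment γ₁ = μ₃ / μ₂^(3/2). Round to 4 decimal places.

σ = √μ₂ = √27.04 = 5.20000
σ³ = μ₂^(3/2) = 140.60800
γ₁ = μ₃/σ³ = -73.483 / 140.60800 ≈ -0.5226

-0.5226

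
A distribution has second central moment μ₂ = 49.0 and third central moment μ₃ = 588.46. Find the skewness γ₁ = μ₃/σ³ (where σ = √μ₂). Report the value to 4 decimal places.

σ = √μ₂ = √49.0 = 7.00000
σ³ = μ₂^(3/2) = 343.00000
γ₁ = μ₃/σ³ = 588.46 / 343.00000 ≈ 1.7156

1.7156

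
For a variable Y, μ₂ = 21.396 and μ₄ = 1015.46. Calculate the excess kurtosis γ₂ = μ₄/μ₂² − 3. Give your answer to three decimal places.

-0.782

μ₂² = 21.396² = 457.78882
μ₄/μ₂² = 1015.46 / 457.78882 = 2.21818
γ₂ = 2.21818 − 3 ≈ -0.782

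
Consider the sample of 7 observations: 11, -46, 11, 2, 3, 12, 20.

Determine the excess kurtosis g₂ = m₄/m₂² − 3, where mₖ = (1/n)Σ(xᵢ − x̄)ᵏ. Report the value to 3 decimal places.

x̄ = 1.8571
Σ(xᵢ − x̄)² = 2890.8571 ⇒ m₂ = 412.97959
Σ(xᵢ − x̄)⁴ = 5378411.2770 ⇒ m₄ = 768344.46814
m₂² = 170552.14327
g₂ = m₄/m₂² − 3 = 4.50504 − 3 ≈ 1.505

1.505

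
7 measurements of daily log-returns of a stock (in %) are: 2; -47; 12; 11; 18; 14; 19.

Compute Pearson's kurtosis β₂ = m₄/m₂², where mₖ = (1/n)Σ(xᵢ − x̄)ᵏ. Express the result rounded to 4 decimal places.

x̄ = 4.1429
Σ(xᵢ − x̄)² = 3238.8571 ⇒ m₂ = 462.69388
Σ(xᵢ − x̄)⁴ = 6942400.1749 ⇒ m₄ = 991771.45356
m₂² = 214085.62432
β₂ = m₄/m₂² = 991771.45356 / 214085.62432 ≈ 4.6326

4.6326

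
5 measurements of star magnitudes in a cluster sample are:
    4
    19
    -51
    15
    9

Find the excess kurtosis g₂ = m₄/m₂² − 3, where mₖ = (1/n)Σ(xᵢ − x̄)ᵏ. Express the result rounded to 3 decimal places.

x̄ = -0.8000
Σ(xᵢ − x̄)² = 3280.8000 ⇒ m₂ = 656.16000
Σ(xᵢ − x̄)⁴ = 6576371.6160 ⇒ m₄ = 1315274.32320
m₂² = 430545.94560
g₂ = m₄/m₂² − 3 = 3.05490 − 3 ≈ 0.055

0.055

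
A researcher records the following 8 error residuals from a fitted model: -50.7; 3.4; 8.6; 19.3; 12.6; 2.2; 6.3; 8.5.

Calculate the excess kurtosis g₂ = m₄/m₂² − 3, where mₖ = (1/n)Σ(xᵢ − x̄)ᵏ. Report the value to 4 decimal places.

x̄ = 1.2750
Σ(xᵢ − x̄)² = 3291.0350 ⇒ m₂ = 411.37938
Σ(xᵢ − x̄)⁴ = 7425837.8066 ⇒ m₄ = 928229.72582
m₂² = 169232.99018
g₂ = m₄/m₂² − 3 = 5.48492 − 3 ≈ 2.4849

2.4849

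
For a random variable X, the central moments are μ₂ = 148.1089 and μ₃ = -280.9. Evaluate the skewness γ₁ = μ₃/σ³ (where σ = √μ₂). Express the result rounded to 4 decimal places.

σ = √μ₂ = √148.1089 = 12.17000
σ³ = μ₂^(3/2) = 1802.48531
γ₁ = μ₃/σ³ = -280.9 / 1802.48531 ≈ -0.1558

-0.1558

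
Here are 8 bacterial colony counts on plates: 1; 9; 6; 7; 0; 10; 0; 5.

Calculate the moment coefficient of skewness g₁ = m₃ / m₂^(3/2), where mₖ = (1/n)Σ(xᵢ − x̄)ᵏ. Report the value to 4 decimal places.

-0.0775

x̄ = (1 + 9 + 6 + 7 + 0 + 10 + 0 + 5) / 8 = 4.7500
deviations (xᵢ − x̄): -3.7500, 4.2500, 1.2500, 2.2500, -4.7500, 5.2500, -4.7500, 0.2500
Σ(xᵢ − x̄)² = 111.5000 ⇒ m₂ = 111.5000/8 = 13.93750
Σ(xᵢ − x̄)³ = -32.2500 ⇒ m₃ = -32.2500/8 = -4.03125
m₂^(3/2) = 13.93750^(1.5) = 52.03281
g₁ = m₃ / m₂^(3/2) = -4.03125 / 52.03281 ≈ -0.0775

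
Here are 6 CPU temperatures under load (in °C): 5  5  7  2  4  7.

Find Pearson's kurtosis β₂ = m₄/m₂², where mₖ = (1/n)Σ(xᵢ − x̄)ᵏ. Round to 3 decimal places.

2.111

x̄ = 5.0000
Σ(xᵢ − x̄)² = 18.0000 ⇒ m₂ = 3.00000
Σ(xᵢ − x̄)⁴ = 114.0000 ⇒ m₄ = 19.00000
m₂² = 9.00000
β₂ = m₄/m₂² = 19.00000 / 9.00000 ≈ 2.111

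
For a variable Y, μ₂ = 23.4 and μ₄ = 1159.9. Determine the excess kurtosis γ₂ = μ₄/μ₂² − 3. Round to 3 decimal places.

μ₂² = 23.4² = 547.56000
μ₄/μ₂² = 1159.9 / 547.56000 = 2.11831
γ₂ = 2.11831 − 3 ≈ -0.882

-0.882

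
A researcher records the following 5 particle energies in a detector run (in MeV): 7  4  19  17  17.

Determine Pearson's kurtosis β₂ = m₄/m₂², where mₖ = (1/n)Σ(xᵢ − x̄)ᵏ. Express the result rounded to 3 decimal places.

1.351

x̄ = 12.8000
Σ(xᵢ − x̄)² = 184.8000 ⇒ m₂ = 36.96000
Σ(xᵢ − x̄)⁴ = 9228.5760 ⇒ m₄ = 1845.71520
m₂² = 1366.04160
β₂ = m₄/m₂² = 1845.71520 / 1366.04160 ≈ 1.351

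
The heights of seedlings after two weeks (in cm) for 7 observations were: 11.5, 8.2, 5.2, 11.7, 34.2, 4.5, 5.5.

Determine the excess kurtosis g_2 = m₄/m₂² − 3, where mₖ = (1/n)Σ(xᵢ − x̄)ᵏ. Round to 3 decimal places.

1.446

x̄ = 11.5429
Σ(xᵢ − x̄)² = 650.8971 ⇒ m₂ = 92.98531
Σ(xᵢ − x̄)⁴ = 269061.4859 ⇒ m₄ = 38437.35513
m₂² = 8646.26715
g_2 = m₄/m₂² − 3 = 4.44554 − 3 ≈ 1.446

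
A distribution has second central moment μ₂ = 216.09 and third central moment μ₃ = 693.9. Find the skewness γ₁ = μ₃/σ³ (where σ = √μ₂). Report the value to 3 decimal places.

0.218

σ = √μ₂ = √216.09 = 14.70000
σ³ = μ₂^(3/2) = 3176.52300
γ₁ = μ₃/σ³ = 693.9 / 3176.52300 ≈ 0.218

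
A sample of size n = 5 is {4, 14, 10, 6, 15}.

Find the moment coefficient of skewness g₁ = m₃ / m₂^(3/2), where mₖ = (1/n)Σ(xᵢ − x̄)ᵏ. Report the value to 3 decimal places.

x̄ = (4 + 14 + 10 + 6 + 15) / 5 = 9.8000
deviations (xᵢ − x̄): -5.8000, 4.2000, 0.2000, -3.8000, 5.2000
Σ(xᵢ − x̄)² = 92.8000 ⇒ m₂ = 92.8000/5 = 18.56000
Σ(xᵢ − x̄)³ = -35.2800 ⇒ m₃ = -35.2800/5 = -7.05600
m₂^(3/2) = 18.56000^(1.5) = 79.95893
g₁ = m₃ / m₂^(3/2) = -7.05600 / 79.95893 ≈ -0.088

-0.088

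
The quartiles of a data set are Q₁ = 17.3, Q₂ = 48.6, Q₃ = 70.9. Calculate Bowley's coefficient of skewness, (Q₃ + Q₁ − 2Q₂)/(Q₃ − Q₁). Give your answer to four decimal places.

numerator: Q₃ + Q₁ − 2Q₂ = 70.9 + 17.3 − 2×48.6 = -9.0000
denominator: Q₃ − Q₁ = 70.9 − 17.3 = 53.6000
Bowley skewness = -9.0000 / 53.6000 ≈ -0.1679

-0.1679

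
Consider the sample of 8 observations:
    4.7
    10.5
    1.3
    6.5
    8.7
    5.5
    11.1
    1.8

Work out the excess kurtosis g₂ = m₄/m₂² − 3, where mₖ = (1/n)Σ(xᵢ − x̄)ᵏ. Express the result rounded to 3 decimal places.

-1.300

x̄ = 6.2625
Σ(xᵢ − x̄)² = 94.9187 ⇒ m₂ = 11.86484
Σ(xᵢ − x̄)⁴ = 1914.6839 ⇒ m₄ = 239.33548
m₂² = 140.77452
g₂ = m₄/m₂² − 3 = 1.70013 − 3 ≈ -1.300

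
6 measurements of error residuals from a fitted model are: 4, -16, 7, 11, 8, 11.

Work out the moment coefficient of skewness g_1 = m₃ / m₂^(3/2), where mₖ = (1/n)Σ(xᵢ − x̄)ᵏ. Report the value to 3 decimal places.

x̄ = (4 - 16 + 7 + 11 + 8 + 11) / 6 = 4.1667
deviations (xᵢ − x̄): -0.1667, -20.1667, 2.8333, 6.8333, 3.8333, 6.8333
Σ(xᵢ − x̄)² = 522.8333 ⇒ m₂ = 522.8333/6 = 87.13889
Σ(xᵢ − x̄)³ = -7484.4444 ⇒ m₃ = -7484.4444/6 = -1247.40741
m₂^(3/2) = 87.13889^(1.5) = 813.42596
g_1 = m₃ / m₂^(3/2) = -1247.40741 / 813.42596 ≈ -1.534

-1.534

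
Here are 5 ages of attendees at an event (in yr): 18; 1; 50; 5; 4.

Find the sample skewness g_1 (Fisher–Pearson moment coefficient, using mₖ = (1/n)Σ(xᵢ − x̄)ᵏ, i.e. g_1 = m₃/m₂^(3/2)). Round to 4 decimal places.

1.1638

x̄ = (18 + 1 + 50 + 5 + 4) / 5 = 15.6000
deviations (xᵢ − x̄): 2.4000, -14.6000, 34.4000, -10.6000, -11.6000
Σ(xᵢ − x̄)² = 1649.2000 ⇒ m₂ = 1649.2000/5 = 329.84000
Σ(xᵢ − x̄)³ = 34857.3600 ⇒ m₃ = 34857.3600/5 = 6971.47200
m₂^(3/2) = 329.84000^(1.5) = 5990.38841
g_1 = m₃ / m₂^(3/2) = 6971.47200 / 5990.38841 ≈ 1.1638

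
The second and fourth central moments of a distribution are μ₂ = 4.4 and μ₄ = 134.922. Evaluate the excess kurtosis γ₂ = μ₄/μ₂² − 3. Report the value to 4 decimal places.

μ₂² = 4.4² = 19.36000
μ₄/μ₂² = 134.922 / 19.36000 = 6.96911
γ₂ = 6.96911 − 3 ≈ 3.9691

3.9691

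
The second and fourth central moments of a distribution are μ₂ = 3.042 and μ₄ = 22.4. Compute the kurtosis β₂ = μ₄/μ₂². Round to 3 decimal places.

μ₂² = 3.042² = 9.25376
μ₄/μ₂² = 22.4 / 9.25376 = 2.42064
β₂ ≈ 2.421

2.421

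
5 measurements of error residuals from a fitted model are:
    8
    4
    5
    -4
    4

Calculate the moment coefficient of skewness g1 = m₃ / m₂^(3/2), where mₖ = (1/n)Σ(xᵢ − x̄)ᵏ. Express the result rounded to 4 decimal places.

-0.9624

x̄ = (8 + 4 + 5 - 4 + 4) / 5 = 3.4000
deviations (xᵢ − x̄): 4.6000, 0.6000, 1.6000, -7.4000, 0.6000
Σ(xᵢ − x̄)² = 79.2000 ⇒ m₂ = 79.2000/5 = 15.84000
Σ(xᵢ − x̄)³ = -303.3600 ⇒ m₃ = -303.3600/5 = -60.67200
m₂^(3/2) = 15.84000^(1.5) = 63.04240
g1 = m₃ / m₂^(3/2) = -60.67200 / 63.04240 ≈ -0.9624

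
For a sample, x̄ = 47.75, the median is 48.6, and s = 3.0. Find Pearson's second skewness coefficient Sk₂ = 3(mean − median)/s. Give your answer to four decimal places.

Sk₂ = 3(47.75 − 48.6) / 3.0 = 3 × -0.8500 / 3.0
    = -2.5500 / 3.0 ≈ -0.8500

-0.8500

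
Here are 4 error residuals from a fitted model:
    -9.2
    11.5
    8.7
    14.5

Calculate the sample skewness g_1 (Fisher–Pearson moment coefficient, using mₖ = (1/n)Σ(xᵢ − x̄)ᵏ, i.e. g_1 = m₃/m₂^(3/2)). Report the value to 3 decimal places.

x̄ = (-9.2 + 11.5 + 8.7 + 14.5) / 4 = 6.3750
deviations (xᵢ − x̄): -15.5750, 5.1250, 2.3250, 8.1250
Σ(xᵢ − x̄)² = 340.2675 ⇒ m₂ = 340.2675/4 = 85.06688
Σ(xᵢ − x̄)³ = -3094.6369 ⇒ m₃ = -3094.6369/4 = -773.65922
m₂^(3/2) = 85.06688^(1.5) = 784.58630
g_1 = m₃ / m₂^(3/2) = -773.65922 / 784.58630 ≈ -0.986

-0.986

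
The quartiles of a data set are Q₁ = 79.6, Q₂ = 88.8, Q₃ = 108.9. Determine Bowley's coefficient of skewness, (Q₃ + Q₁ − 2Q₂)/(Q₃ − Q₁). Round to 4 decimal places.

0.3720

numerator: Q₃ + Q₁ − 2Q₂ = 108.9 + 79.6 − 2×88.8 = 10.9000
denominator: Q₃ − Q₁ = 108.9 − 79.6 = 29.3000
Bowley skewness = 10.9000 / 29.3000 ≈ 0.3720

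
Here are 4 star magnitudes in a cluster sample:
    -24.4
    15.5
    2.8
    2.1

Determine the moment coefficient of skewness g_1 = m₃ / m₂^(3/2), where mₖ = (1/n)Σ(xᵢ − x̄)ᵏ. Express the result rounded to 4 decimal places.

x̄ = (-24.4 + 15.5 + 2.8 + 2.1) / 4 = -1.0000
deviations (xᵢ − x̄): -23.4000, 16.5000, 3.8000, 3.1000
Σ(xᵢ − x̄)² = 843.8600 ⇒ m₂ = 843.8600/4 = 210.96500
Σ(xᵢ − x̄)³ = -8236.1160 ⇒ m₃ = -8236.1160/4 = -2059.02900
m₂^(3/2) = 210.96500^(1.5) = 3064.18946
g_1 = m₃ / m₂^(3/2) = -2059.02900 / 3064.18946 ≈ -0.6720

-0.6720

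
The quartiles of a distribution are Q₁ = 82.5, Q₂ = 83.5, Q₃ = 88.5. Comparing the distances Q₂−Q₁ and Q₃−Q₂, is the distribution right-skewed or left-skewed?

Q₂ − Q₁ = 1.0;  Q₃ − Q₂ = 5.0
Q₃ − Q₂ > Q₂ − Q₁ ⇒ the upper half is more spread out ⇒ right-skewed.

right-skewed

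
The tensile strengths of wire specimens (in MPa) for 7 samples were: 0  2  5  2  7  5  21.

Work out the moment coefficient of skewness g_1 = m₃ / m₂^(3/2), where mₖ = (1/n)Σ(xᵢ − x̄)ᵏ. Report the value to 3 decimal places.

1.574

x̄ = (0 + 2 + 5 + 2 + 7 + 5 + 21) / 7 = 6.0000
deviations (xᵢ − x̄): -6.0000, -4.0000, -1.0000, -4.0000, 1.0000, -1.0000, 15.0000
Σ(xᵢ − x̄)² = 296.0000 ⇒ m₂ = 296.0000/7 = 42.28571
Σ(xᵢ − x̄)³ = 3030.0000 ⇒ m₃ = 3030.0000/7 = 432.85714
m₂^(3/2) = 42.28571^(1.5) = 274.97329
g_1 = m₃ / m₂^(3/2) = 432.85714 / 274.97329 ≈ 1.574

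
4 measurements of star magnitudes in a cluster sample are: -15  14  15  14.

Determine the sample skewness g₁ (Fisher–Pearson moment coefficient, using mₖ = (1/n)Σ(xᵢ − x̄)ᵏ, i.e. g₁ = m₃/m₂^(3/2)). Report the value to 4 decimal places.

-1.1511

x̄ = (-15 + 14 + 15 + 14) / 4 = 7.0000
deviations (xᵢ − x̄): -22.0000, 7.0000, 8.0000, 7.0000
Σ(xᵢ − x̄)² = 646.0000 ⇒ m₂ = 646.0000/4 = 161.50000
Σ(xᵢ − x̄)³ = -9450.0000 ⇒ m₃ = -9450.0000/4 = -2362.50000
m₂^(3/2) = 161.50000^(1.5) = 2052.38480
g₁ = m₃ / m₂^(3/2) = -2362.50000 / 2052.38480 ≈ -1.1511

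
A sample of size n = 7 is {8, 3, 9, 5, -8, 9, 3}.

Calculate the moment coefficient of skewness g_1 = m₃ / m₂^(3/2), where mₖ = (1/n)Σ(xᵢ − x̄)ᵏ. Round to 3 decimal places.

-1.283

x̄ = (8 + 3 + 9 + 5 - 8 + 9 + 3) / 7 = 4.1429
deviations (xᵢ − x̄): 3.8571, -1.1429, 4.8571, 0.8571, -12.1429, 4.8571, -1.1429
Σ(xᵢ − x̄)² = 212.8571 ⇒ m₂ = 212.8571/7 = 30.40816
Σ(xᵢ − x̄)³ = -1506.2449 ⇒ m₃ = -1506.2449/7 = -215.17784
m₂^(3/2) = 30.40816^(1.5) = 167.68155
g_1 = m₃ / m₂^(3/2) = -215.17784 / 167.68155 ≈ -1.283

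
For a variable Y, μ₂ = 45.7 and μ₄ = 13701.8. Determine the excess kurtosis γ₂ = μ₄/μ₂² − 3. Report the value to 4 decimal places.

μ₂² = 45.7² = 2088.49000
μ₄/μ₂² = 13701.8 / 2088.49000 = 6.56063
γ₂ = 6.56063 − 3 ≈ 3.5606

3.5606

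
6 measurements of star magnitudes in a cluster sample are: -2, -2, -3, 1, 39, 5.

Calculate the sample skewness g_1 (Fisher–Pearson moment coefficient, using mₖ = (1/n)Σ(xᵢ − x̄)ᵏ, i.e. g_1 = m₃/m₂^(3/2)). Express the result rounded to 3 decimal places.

x̄ = (-2 - 2 - 3 + 1 + 39 + 5) / 6 = 6.3333
deviations (xᵢ − x̄): -8.3333, -8.3333, -9.3333, -5.3333, 32.6667, -1.3333
Σ(xᵢ − x̄)² = 1323.3333 ⇒ m₂ = 1323.3333/6 = 220.55556
Σ(xᵢ − x̄)³ = 32734.4444 ⇒ m₃ = 32734.4444/6 = 5455.74074
m₂^(3/2) = 220.55556^(1.5) = 3275.49547
g_1 = m₃ / m₂^(3/2) = 5455.74074 / 3275.49547 ≈ 1.666

1.666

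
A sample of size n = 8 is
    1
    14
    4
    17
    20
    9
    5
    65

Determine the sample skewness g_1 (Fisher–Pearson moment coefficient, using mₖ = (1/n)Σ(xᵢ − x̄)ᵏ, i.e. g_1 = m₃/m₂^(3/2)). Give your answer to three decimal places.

x̄ = (1 + 14 + 4 + 17 + 20 + 9 + 5 + 65) / 8 = 16.8750
deviations (xᵢ − x̄): -15.8750, -2.8750, -12.8750, 0.1250, 3.1250, -7.8750, -11.8750, 48.1250
Σ(xᵢ − x̄)² = 2954.8750 ⇒ m₂ = 2954.8750/8 = 369.35938
Σ(xᵢ − x̄)³ = 103167.0938 ⇒ m₃ = 103167.0938/8 = 12895.88672
m₂^(3/2) = 369.35938^(1.5) = 7098.61610
g_1 = m₃ / m₂^(3/2) = 12895.88672 / 7098.61610 ≈ 1.817

1.817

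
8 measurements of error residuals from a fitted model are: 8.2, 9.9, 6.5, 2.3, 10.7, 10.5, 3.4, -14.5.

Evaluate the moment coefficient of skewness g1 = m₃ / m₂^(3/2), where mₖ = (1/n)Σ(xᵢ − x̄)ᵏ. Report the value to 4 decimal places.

-1.6738

x̄ = (8.2 + 9.9 + 6.5 + 2.3 + 10.7 + 10.5 + 3.4 - 14.5) / 8 = 4.6250
deviations (xᵢ − x̄): 3.5750, 5.2750, 1.8750, -2.3250, 6.0750, 5.8750, -1.2250, -19.1250
Σ(xᵢ − x̄)² = 488.2150 ⇒ m₂ = 488.2150/8 = 61.02688
Σ(xᵢ − x̄)³ = -6383.6303 ⇒ m₃ = -6383.6303/8 = -797.95378
m₂^(3/2) = 61.02688^(1.5) = 476.74012
g1 = m₃ / m₂^(3/2) = -797.95378 / 476.74012 ≈ -1.6738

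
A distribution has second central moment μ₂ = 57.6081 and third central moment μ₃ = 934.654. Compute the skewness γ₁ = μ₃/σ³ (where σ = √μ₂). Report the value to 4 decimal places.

σ = √μ₂ = √57.6081 = 7.59000
σ³ = μ₂^(3/2) = 437.24548
γ₁ = μ₃/σ³ = 934.654 / 437.24548 ≈ 2.1376

2.1376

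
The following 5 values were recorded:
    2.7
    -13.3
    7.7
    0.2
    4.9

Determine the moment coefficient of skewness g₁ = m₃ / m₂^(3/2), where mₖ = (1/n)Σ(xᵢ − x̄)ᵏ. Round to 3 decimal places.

x̄ = (2.7 - 13.3 + 7.7 + 0.2 + 4.9) / 5 = 0.4400
deviations (xᵢ − x̄): 2.2600, -13.7400, 7.2600, -0.2400, 4.4600
Σ(xᵢ − x̄)² = 266.5520 ⇒ m₂ = 266.5520/5 = 53.31040
Σ(xᵢ − x̄)³ = -2111.0386 ⇒ m₃ = -2111.0386/5 = -422.20771
m₂^(3/2) = 53.31040^(1.5) = 389.24040
g₁ = m₃ / m₂^(3/2) = -422.20771 / 389.24040 ≈ -1.085

-1.085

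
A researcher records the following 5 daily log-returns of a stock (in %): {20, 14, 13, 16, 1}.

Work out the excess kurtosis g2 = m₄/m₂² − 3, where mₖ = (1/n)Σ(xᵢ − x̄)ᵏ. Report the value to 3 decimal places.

-0.303

x̄ = 12.8000
Σ(xᵢ − x̄)² = 202.8000 ⇒ m₂ = 40.56000
Σ(xᵢ − x̄)⁴ = 22182.0960 ⇒ m₄ = 4436.41920
m₂² = 1645.11360
g2 = m₄/m₂² − 3 = 2.69673 − 3 ≈ -0.303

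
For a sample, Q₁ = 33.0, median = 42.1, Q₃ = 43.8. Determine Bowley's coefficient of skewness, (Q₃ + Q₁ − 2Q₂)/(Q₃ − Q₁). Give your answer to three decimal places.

numerator: Q₃ + Q₁ − 2Q₂ = 43.8 + 33.0 − 2×42.1 = -7.4000
denominator: Q₃ − Q₁ = 43.8 − 33.0 = 10.8000
Bowley skewness = -7.4000 / 10.8000 ≈ -0.685

-0.685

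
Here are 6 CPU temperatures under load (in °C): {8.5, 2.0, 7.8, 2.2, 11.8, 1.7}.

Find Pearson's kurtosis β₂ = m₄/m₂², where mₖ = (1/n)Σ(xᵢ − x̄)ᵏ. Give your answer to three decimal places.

x̄ = 5.6667
Σ(xᵢ − x̄)² = 91.3933 ⇒ m₂ = 15.23222
Σ(xᵢ − x̄)⁴ = 2073.0078 ⇒ m₄ = 345.50131
m₂² = 232.02059
β₂ = m₄/m₂² = 345.50131 / 232.02059 ≈ 1.489

1.489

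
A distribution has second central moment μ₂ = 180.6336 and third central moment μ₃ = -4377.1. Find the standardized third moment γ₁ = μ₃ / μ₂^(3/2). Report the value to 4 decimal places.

-1.8030

σ = √μ₂ = √180.6336 = 13.44000
σ³ = μ₂^(3/2) = 2427.71558
γ₁ = μ₃/σ³ = -4377.1 / 2427.71558 ≈ -1.8030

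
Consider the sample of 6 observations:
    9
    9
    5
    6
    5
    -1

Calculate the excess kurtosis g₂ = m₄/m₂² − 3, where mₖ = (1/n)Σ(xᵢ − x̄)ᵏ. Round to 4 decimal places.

-0.2538

x̄ = 5.5000
Σ(xᵢ − x̄)² = 67.5000 ⇒ m₂ = 11.25000
Σ(xᵢ − x̄)⁴ = 2085.3750 ⇒ m₄ = 347.56250
m₂² = 126.56250
g₂ = m₄/m₂² − 3 = 2.74617 − 3 ≈ -0.2538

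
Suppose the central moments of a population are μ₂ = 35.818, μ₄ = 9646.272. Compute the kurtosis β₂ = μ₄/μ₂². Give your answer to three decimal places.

μ₂² = 35.818² = 1282.92912
μ₄/μ₂² = 9646.272 / 1282.92912 = 7.51894
β₂ ≈ 7.519

7.519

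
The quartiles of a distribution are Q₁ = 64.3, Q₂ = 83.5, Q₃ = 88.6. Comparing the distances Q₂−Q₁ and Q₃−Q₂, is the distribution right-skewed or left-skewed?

Q₂ − Q₁ = 19.2;  Q₃ − Q₂ = 5.1
Q₂ − Q₁ > Q₃ − Q₂ ⇒ the lower half is more spread out ⇒ left-skewed.

left-skewed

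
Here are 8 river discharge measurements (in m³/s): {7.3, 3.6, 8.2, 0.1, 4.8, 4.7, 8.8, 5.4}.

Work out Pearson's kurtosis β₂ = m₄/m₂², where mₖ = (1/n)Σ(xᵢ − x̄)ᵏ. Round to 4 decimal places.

2.6155

x̄ = 5.3625
Σ(xᵢ − x̄)² = 55.1788 ⇒ m₂ = 6.89734
Σ(xᵢ − x̄)⁴ = 995.4394 ⇒ m₄ = 124.42992
m₂² = 47.57335
β₂ = m₄/m₂² = 124.42992 / 47.57335 ≈ 2.6155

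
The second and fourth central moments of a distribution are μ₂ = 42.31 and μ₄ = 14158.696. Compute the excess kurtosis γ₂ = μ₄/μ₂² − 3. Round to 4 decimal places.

4.9093

μ₂² = 42.31² = 1790.13610
μ₄/μ₂² = 14158.696 / 1790.13610 = 7.90928
γ₂ = 7.90928 − 3 ≈ 4.9093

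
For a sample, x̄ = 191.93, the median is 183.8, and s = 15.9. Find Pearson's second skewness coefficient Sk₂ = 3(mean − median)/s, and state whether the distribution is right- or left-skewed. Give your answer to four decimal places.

Sk₂ = 3(191.93 − 183.8) / 15.9 = 3 × 8.1300 / 15.9
    = 24.3900 / 15.9 ≈ 1.5340
Sk₂ > 0 ⇒ mean > median ⇒ right-skewed (positive skew).

1.5340, right-skewed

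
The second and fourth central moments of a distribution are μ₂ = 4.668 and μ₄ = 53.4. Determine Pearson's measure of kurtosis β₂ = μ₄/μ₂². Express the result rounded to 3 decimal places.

μ₂² = 4.668² = 21.79022
μ₄/μ₂² = 53.4 / 21.79022 = 2.45064
β₂ ≈ 2.451

2.451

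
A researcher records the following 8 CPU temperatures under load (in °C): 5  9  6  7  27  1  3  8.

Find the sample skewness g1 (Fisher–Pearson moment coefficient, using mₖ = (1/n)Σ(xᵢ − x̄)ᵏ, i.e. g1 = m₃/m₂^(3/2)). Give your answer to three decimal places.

x̄ = (5 + 9 + 6 + 7 + 27 + 1 + 3 + 8) / 8 = 8.2500
deviations (xᵢ − x̄): -3.2500, 0.7500, -2.2500, -1.2500, 18.7500, -7.2500, -5.2500, -0.2500
Σ(xᵢ − x̄)² = 449.5000 ⇒ m₂ = 449.5000/8 = 56.18750
Σ(xᵢ − x̄)³ = 6018.7500 ⇒ m₃ = 6018.7500/8 = 752.34375
m₂^(3/2) = 56.18750^(1.5) = 421.17207
g1 = m₃ / m₂^(3/2) = 752.34375 / 421.17207 ≈ 1.786

1.786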